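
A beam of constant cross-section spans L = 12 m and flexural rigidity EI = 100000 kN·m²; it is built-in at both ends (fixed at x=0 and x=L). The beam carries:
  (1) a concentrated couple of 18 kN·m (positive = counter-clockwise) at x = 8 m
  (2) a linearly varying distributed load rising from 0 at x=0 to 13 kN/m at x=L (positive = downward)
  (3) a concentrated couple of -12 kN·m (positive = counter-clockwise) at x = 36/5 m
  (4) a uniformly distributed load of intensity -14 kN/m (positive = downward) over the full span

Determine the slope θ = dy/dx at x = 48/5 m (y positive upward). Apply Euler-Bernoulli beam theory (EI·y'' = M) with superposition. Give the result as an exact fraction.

Load 1 — applied couple M₀=18 kN·m at a=8 m (b=L-a=4):
  θ_1 = (R_Ax²/2 - M_Ax - M₀(x-a))/EI  [x>a] with R_A=2, M_A=6 = (2·(48/5)²/2 - 6·(48/5) - 18·((48/5)-8))/100000 = 9/156250 rad
Load 2 — triangular load w₀=13 kN/m (0→w₀ over full span):
  θ_2 = -w₀(2x(L-x)(L-2x)(x+2L)+x²(L-x)²)/(120LEI) = -13·(2·(48/5)·(12-(48/5))·(12-2·(48/5))·((48/5)+2·12)+(48/5)²·(12-(48/5))²)/(120·12·100000) = 1872/1953125 rad
Load 3 — applied couple M₀=-12 kN·m at a=36/5 m (b=L-a=24/5):
  θ_3 = (R_Ax²/2 - M_Ax - M₀(x-a))/EI  [x>a] with R_A=-36/25, M_A=-96/25 = ((-36/25)·(48/5)²/2 - (-96/25)·(48/5) - (-12)·((48/5)-(36/5)))/100000 = -27/3906250 rad
Load 4 — uniform load w=-14 kN/m over full span:
  θ_4 = -wx(L-x)(L-2x)/(12EI) = -(-14)·(48/5)·(12-(48/5))·(12-2·(48/5))/(12·100000) = -756/390625 rad
Superposition: θ = Σ θ_i = -1809/1953125 rad ≈ -0.000926 rad

θ(48/5) = -1809/1953125 rad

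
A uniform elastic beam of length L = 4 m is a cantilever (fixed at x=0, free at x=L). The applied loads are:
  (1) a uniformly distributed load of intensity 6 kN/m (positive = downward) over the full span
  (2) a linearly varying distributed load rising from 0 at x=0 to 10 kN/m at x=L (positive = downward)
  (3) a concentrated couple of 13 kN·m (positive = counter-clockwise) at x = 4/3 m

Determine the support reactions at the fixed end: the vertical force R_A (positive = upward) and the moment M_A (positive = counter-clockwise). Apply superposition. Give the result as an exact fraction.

Load 1 — uniform load w=6 kN/m over full span:
  R_A = wL = 6·4 = 24 kN
  M_A = wL²/2 = 6·4²/2 = 48 kN·m
Load 2 — triangular load w₀=10 kN/m (0→w₀ over full span):
  R_A = w₀L/2 = 10·4/2 = 20 kN
  M_A = w₀L²/3 = 10·4²/3 = 160/3 kN·m
Load 3 — applied couple M₀=13 kN·m at a=4/3 m (b=L-a=8/3):
  R_A = 0 kN
  M_A = -M₀ = -13 kN·m
Superposition: R_A = 44 kN, M_A = 265/3 kN·m

R_A = 44 kN, M_A = 265/3 kN·m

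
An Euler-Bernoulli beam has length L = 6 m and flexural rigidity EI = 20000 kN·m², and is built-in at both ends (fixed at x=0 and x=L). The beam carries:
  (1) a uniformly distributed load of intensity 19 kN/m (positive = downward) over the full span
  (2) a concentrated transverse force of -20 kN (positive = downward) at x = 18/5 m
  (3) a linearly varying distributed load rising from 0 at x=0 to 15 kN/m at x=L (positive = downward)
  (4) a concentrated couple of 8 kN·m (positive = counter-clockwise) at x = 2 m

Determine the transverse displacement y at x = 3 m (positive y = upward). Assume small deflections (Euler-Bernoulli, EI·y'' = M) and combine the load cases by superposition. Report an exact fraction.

Load 1 — uniform load w=19 kN/m over full span:
  y_1 = -wx²(L-x)²/(24EI) = -19·3²·(6-3)²/(24·20000) = -513/160000 m
Load 2 — point force P=-20 kN at a=18/5 m (b=L-a=12/5):
  y_2 = -Pb²x²(3aL-(3a+b)x)/(6L³EI)  [x≤a] = -(-20)·(12/5)²·3²·(3·(18/5)·6-(3·(18/5)+(12/5))·3)/(6·6³·20000) = 63/62500 m
Load 3 — triangular load w₀=15 kN/m (0→w₀ over full span):
  y_3 = -w₀x²(L-x)²(x+2L)/(120LEI) = -15·3²·(6-3)²·(3+2·6)/(120·6·20000) = -81/64000 m
Load 4 — applied couple M₀=8 kN·m at a=2 m (b=L-a=4):
  y_4 = (R_Ax³/6 - M_Ax²/2 - M₀(x-a)²/2)/EI  [x>a] with R_A=16/9, M_A=0 = ((16/9)·3³/6 - 0·3²/2 - 8·(3-2)²/2)/20000 = 1/5000 m
Superposition: y = Σ y_i = -26111/8000000 m ≈ -0.003264 m

y(3) = -26111/8000000 m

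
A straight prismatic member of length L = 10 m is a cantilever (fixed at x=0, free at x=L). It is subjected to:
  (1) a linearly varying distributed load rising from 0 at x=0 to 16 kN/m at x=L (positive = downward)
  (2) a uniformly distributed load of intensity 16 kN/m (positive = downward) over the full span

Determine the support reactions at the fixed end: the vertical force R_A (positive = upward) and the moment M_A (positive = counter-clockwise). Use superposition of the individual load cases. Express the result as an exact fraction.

Load 1 — triangular load w₀=16 kN/m (0→w₀ over full span):
  R_A = w₀L/2 = 16·10/2 = 80 kN
  M_A = w₀L²/3 = 16·10²/3 = 1600/3 kN·m
Load 2 — uniform load w=16 kN/m over full span:
  R_A = wL = 16·10 = 160 kN
  M_A = wL²/2 = 16·10²/2 = 800 kN·m
Superposition: R_A = 240 kN, M_A = 4000/3 kN·m

R_A = 240 kN, M_A = 4000/3 kN·m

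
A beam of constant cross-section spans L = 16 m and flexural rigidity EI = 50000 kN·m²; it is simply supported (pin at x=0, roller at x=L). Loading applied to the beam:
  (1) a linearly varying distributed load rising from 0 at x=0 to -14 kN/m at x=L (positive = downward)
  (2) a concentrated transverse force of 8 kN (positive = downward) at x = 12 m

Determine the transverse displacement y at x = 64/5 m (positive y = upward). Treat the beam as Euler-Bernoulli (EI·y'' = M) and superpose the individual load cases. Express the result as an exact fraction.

y(64/5) = 3323344/48828125 m

Load 1 — triangular load w₀=-14 kN/m (0→w₀ over full span):
  y_1 = -w₀x(7L⁴-10L²x²+3x⁴)/(360LEI) = -(-14)·(64/5)·(7·16⁴-10·16²·(64/5)²+3·(64/5)⁴)/(360·16·50000) = 3641344/48828125 m
Load 2 — point force P=8 kN at a=12 m (b=L-a=4):
  y_2 = -Pa(L-x)(2Lx-a²-x²)/(6LEI)  [x>a] = -8·12·(16-(64/5))·(2·16·(64/5)-12²-(64/5)²)/(6·16·50000) = -2544/390625 m
Superposition: y = Σ y_i = 3323344/48828125 m ≈ 0.068062 m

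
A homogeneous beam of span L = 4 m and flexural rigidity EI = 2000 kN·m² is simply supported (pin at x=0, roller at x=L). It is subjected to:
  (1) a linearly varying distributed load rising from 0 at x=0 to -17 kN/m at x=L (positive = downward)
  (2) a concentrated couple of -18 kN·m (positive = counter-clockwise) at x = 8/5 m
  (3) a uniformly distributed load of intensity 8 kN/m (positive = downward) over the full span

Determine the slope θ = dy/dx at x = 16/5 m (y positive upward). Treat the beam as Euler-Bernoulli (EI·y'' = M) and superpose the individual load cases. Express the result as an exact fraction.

Load 1 — triangular load w₀=-17 kN/m (0→w₀ over full span):
  θ_1 = -w₀(7L⁴-30L²x²+15x⁴)/(360LEI) = -(-17)·(7·4⁴-30·4²·(16/5)²+15·(16/5)⁴)/(360·4·2000) = -12869/1406250 rad
Load 2 — applied couple M₀=-18 kN·m at a=8/5 m (b=L-a=12/5):
  θ_2 = (M₀x²/(2L)-M₀(x-a)+C₁)/EI  [x>a] with C₁=M₀(3b²-L²)/(6L)=-24/25 = ((-18)·(16/5)²/(2·4)-(-18)·((16/5)-(8/5))+(-24/25))/2000 = 3/1250 rad
Load 3 — uniform load w=8 kN/m over full span:
  θ_3 = -w(L³-6Lx²+4x³)/(24EI) = -8·(4³-6·4·(16/5)²+4·(16/5)³)/(24·2000) = 132/15625 rad
Superposition: θ = Σ θ_i = 1193/703125 rad ≈ 0.001697 rad

θ(16/5) = 1193/703125 rad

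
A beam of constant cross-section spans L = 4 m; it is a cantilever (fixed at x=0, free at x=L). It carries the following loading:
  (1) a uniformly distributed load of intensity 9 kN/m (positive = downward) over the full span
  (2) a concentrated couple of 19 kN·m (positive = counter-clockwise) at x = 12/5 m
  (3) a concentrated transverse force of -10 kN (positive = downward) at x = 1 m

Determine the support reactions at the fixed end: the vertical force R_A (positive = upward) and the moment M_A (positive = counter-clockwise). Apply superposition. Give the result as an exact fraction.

Load 1 — uniform load w=9 kN/m over full span:
  R_A = wL = 9·4 = 36 kN
  M_A = wL²/2 = 9·4²/2 = 72 kN·m
Load 2 — applied couple M₀=19 kN·m at a=12/5 m (b=L-a=8/5):
  R_A = 0 kN
  M_A = -M₀ = -19 kN·m
Load 3 — point force P=-10 kN at a=1 m (b=L-a=3):
  R_A = P = (-10) = -10 kN
  M_A = Pa = (-10)·1 = -10 kN·m
Superposition: R_A = 26 kN, M_A = 43 kN·m

R_A = 26 kN, M_A = 43 kN·m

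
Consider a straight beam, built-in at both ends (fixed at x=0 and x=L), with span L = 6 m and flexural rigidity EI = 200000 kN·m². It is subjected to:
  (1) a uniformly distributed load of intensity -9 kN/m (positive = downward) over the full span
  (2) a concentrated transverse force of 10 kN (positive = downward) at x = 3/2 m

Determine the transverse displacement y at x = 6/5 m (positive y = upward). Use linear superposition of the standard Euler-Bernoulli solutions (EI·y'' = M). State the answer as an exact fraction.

Load 1 — uniform load w=-9 kN/m over full span:
  y_1 = -wx²(L-x)²/(24EI) = -(-9)·(6/5)²·(6-(6/5))²/(24·200000) = 243/3906250 m
Load 2 — point force P=10 kN at a=3/2 m (b=L-a=9/2):
  y_2 = -Pb²x²(3aL-(3a+b)x)/(6L³EI)  [x≤a] = -10·(9/2)²·(6/5)²·(3·(3/2)·6-(3·(3/2)+(9/2))·(6/5))/(6·6³·200000) = -729/40000000 m
Superposition: y = Σ y_i = 43983/1000000000 m ≈ 0.000044 m

y(6/5) = 43983/1000000000 m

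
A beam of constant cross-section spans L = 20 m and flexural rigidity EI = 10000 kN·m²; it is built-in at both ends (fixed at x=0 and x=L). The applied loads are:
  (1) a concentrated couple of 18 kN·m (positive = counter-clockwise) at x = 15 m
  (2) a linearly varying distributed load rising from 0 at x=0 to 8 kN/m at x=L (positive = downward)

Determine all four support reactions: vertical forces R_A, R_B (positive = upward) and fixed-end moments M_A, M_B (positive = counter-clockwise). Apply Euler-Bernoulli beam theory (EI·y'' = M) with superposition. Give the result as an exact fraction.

R_A = 2001/80 kN, M_A = 2695/24 kN·m, R_B = 4399/80 kN, M_B = -1307/8 kN·m

Load 1 — applied couple M₀=18 kN·m at a=15 m (b=L-a=5):
  R_A = 6M₀ab/L³ = 6·18·15·5/20³ = 81/80 kN
  M_A = M₀b(2a-b)/L² = 18·5·(2·15-5)/20² = 45/8 kN·m
  R_B = -6M₀ab/L³ = -6·18·15·5/20³ = -81/80 kN
  M_B = M₀a(2b-a)/L² = 18·15·(2·5-15)/20² = -27/8 kN·m
Load 2 — triangular load w₀=8 kN/m (0→w₀ over full span):
  R_A = 3w₀L/20 = 3·8·20/20 = 24 kN
  M_A = w₀L²/30 = 8·20²/30 = 320/3 kN·m
  R_B = 7w₀L/20 = 7·8·20/20 = 56 kN
  M_B = -w₀L²/20 = -8·20²/20 = -160 kN·m
Superposition: R_A = 2001/80 kN, M_A = 2695/24 kN·m, R_B = 4399/80 kN, M_B = -1307/8 kN·m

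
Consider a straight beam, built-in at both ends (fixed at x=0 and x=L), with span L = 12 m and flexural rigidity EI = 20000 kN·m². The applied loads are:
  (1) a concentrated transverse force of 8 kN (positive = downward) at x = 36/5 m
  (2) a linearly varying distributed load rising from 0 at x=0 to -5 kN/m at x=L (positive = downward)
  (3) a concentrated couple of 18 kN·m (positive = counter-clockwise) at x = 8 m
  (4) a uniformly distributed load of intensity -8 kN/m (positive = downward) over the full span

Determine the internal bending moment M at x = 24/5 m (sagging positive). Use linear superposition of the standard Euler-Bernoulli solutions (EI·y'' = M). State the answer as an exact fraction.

M(24/5) = -28662/625 kN·m

Load 1 — point force P=8 kN at a=36/5 m (b=L-a=24/5):
  M_1 = Pb²(3a+b)x/L³ - Pab²/L²  [x≤a] = 8·(24/5)²·(3·(36/5)+(24/5))·(24/5)/12³ - 8·(36/5)·(24/5)²/12² = 2688/625 kN·m
Load 2 — triangular load w₀=-5 kN/m (0→w₀ over full span):
  M_2 = 3w₀Lx/20 - w₀L²/30 - w₀x³/(6L) = 3·(-5)·12·(24/5)/20 - (-5)·12²/30 - (-5)·(24/5)³/(6·12) = -288/25 kN·m
Load 3 — applied couple M₀=18 kN·m at a=8 m (b=L-a=4):
  M_3 = R_Ax - M_A  [x≤a] with R_A=2, M_A=6 = 2·(24/5) - 6 = 18/5 kN·m
Load 4 — uniform load w=-8 kN/m over full span:
  M_4 = wLx/2 - wL²/12 - wx²/2 = (-8)·12·(24/5)/2 - (-8)·12²/12 - (-8)·(24/5)²/2 = -1056/25 kN·m
Superposition: M = Σ M_i = -28662/625 kN·m ≈ -45.859200 kN·m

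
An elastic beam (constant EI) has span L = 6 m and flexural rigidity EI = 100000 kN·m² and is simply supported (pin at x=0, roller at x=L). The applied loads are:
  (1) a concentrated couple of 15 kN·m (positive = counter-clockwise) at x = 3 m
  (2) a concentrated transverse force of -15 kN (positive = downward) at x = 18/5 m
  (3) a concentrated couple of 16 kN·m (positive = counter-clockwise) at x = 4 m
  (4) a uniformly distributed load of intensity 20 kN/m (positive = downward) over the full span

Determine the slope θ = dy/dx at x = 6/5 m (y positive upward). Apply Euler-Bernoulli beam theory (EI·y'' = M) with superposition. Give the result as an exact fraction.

Load 1 — applied couple M₀=15 kN·m at a=3 m (b=L-a=3):
  θ_1 = (M₀x²/(2L)+C₁)/EI  [x≤a] with C₁=M₀(3b²-L²)/(6L)=-15/4 = (15·(6/5)²/(2·6)+(-15/4))/100000 = -39/2000000 rad
Load 2 — point force P=-15 kN at a=18/5 m (b=L-a=12/5):
  θ_2 = -Pb(L²-b²-3x²)/(6LEI)  [x≤a] = -(-15)·(12/5)·(6²-(12/5)²-3·(6/5)²)/(6·6·100000) = 81/312500 rad
Load 3 — applied couple M₀=16 kN·m at a=4 m (b=L-a=2):
  θ_3 = (M₀x²/(2L)+C₁)/EI  [x≤a] with C₁=M₀(3b²-L²)/(6L)=-32/3 = (16·(6/5)²/(2·6)+(-32/3))/100000 = -41/468750 rad
Load 4 — uniform load w=20 kN/m over full span:
  θ_4 = -w(L³-6Lx²+4x³)/(24EI) = -20·(6³-6·6·(6/5)²+4·(6/5)³)/(24·100000) = -891/625000 rad
Superposition: θ = Σ θ_i = -38201/30000000 rad ≈ -0.001273 rad

θ(6/5) = -38201/30000000 rad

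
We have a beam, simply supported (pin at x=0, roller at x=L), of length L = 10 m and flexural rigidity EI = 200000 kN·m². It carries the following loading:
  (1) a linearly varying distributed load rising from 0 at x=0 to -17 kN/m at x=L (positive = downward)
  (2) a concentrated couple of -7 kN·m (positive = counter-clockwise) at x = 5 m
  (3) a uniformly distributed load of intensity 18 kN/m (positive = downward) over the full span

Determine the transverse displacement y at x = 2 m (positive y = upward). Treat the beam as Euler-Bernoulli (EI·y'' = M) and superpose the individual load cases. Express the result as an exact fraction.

y(2) = -114497/30000000 m

Load 1 — triangular load w₀=-17 kN/m (0→w₀ over full span):
  y_1 = -w₀x(7L⁴-10L²x²+3x⁴)/(360LEI) = -(-17)·2·(7·10⁴-10·10²·2²+3·2⁴)/(360·10·200000) = 731/234375 m
Load 2 — applied couple M₀=-7 kN·m at a=5 m (b=L-a=5):
  y_2 = (M₀x³/(6L)+C₁x)/EI  [x≤a] with C₁=M₀(3b²-L²)/(6L)=35/12 = ((-7)·2³/(6·10)+(35/12)·2)/200000 = 49/2000000 m
Load 3 — uniform load w=18 kN/m over full span:
  y_3 = -wx(L³-2Lx²+x³)/(24EI) = -18·2·(10³-2·10·2²+2³)/(24·200000) = -87/12500 m
Superposition: y = Σ y_i = -114497/30000000 m ≈ -0.003817 m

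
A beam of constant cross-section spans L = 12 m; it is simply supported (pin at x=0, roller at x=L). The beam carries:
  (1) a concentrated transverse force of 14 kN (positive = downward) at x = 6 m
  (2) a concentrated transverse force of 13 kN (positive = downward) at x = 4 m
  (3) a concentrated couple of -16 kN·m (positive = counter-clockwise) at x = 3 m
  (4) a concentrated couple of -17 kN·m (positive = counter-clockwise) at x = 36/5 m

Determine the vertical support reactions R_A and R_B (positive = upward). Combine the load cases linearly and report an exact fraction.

R_A = 155/12 kN, R_B = 169/12 kN

Load 1 — point force P=14 kN at a=6 m (b=L-a=6):
  R_A = Pb/L = 14·6/12 = 7 kN
  R_B = Pa/L = 14·6/12 = 7 kN
Load 2 — point force P=13 kN at a=4 m (b=L-a=8):
  R_A = Pb/L = 13·8/12 = 26/3 kN
  R_B = Pa/L = 13·4/12 = 13/3 kN
Load 3 — applied couple M₀=-16 kN·m at a=3 m (b=L-a=9):
  R_A = M₀/L = (-16)/12 = -4/3 kN
  R_B = -M₀/L = -(-16)/12 = 4/3 kN
Load 4 — applied couple M₀=-17 kN·m at a=36/5 m (b=L-a=24/5):
  R_A = M₀/L = (-17)/12 = -17/12 kN
  R_B = -M₀/L = -(-17)/12 = 17/12 kN
Superposition: R_A = 155/12 kN, R_B = 169/12 kN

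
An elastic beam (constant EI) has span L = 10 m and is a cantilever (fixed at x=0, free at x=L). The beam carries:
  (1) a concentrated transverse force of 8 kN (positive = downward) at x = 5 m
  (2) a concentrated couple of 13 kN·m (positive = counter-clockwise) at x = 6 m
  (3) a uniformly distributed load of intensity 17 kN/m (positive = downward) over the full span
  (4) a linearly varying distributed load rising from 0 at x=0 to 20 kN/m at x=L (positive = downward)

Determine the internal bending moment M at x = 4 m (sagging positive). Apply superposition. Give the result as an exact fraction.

Load 1 — point force P=8 kN at a=5 m (b=L-a=5):
  M_1 = -P(a-x)  [x≤a] = -8·(5-4) = -8 kN·m
Load 2 — applied couple M₀=13 kN·m at a=6 m (b=L-a=4):
  M_2 = M₀  [x≤a] = 13 = 13 kN·m
Load 3 — uniform load w=17 kN/m over full span:
  M_3 = -w(L-x)²/2 = -17·(10-4)²/2 = -306 kN·m
Load 4 — triangular load w₀=20 kN/m (0→w₀ over full span):
  M_4 = w₀Lx/2 - w₀L²/3 - w₀x³/(6L) = 20·10·4/2 - 20·10²/3 - 20·4³/(6·10) = -288 kN·m
Superposition: M = Σ M_i = -589 kN·m ≈ -589.000000 kN·m

M(4) = -589 kN·m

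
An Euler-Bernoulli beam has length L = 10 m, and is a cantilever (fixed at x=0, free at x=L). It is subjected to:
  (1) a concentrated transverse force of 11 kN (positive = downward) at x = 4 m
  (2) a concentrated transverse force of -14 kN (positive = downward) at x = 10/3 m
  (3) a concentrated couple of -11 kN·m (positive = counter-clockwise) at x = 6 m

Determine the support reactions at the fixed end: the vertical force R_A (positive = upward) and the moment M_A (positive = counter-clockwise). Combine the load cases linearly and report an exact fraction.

R_A = -3 kN, M_A = 25/3 kN·m

Load 1 — point force P=11 kN at a=4 m (b=L-a=6):
  R_A = P = 11 kN
  M_A = Pa = 11·4 = 44 kN·m
Load 2 — point force P=-14 kN at a=10/3 m (b=L-a=20/3):
  R_A = P = (-14) = -14 kN
  M_A = Pa = (-14)·(10/3) = -140/3 kN·m
Load 3 — applied couple M₀=-11 kN·m at a=6 m (b=L-a=4):
  R_A = 0 kN
  M_A = -M₀ = -(-11) = 11 kN·m
Superposition: R_A = -3 kN, M_A = 25/3 kN·m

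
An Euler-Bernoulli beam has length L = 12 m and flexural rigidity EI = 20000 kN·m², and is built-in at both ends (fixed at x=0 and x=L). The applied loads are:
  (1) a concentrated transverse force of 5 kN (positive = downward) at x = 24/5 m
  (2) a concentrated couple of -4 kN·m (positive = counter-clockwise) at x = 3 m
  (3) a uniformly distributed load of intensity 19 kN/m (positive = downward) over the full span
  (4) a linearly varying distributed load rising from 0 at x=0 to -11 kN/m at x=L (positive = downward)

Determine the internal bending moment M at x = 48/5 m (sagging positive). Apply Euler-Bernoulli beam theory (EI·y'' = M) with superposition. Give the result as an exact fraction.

M(48/5) = -6559/500 kN·m

Load 1 — point force P=5 kN at a=24/5 m (b=L-a=36/5):
  M_1 = Pa²(a+3b)(L-x)/L³ - Pa²b/L²  [x>a] = 5·(24/5)²·((24/5)+3·(36/5))·(12-(48/5))/12³ - 5·(24/5)²·(36/5)/12² = -192/125 kN·m
Load 2 — applied couple M₀=-4 kN·m at a=3 m (b=L-a=9):
  M_2 = R_Ax - M_A - M₀  [x>a] with R_A=-3/8, M_A=3/4 = (-3/8)·(48/5) - (3/4) - (-4) = -7/20 kN·m
Load 3 — uniform load w=19 kN/m over full span:
  M_3 = wLx/2 - wL²/12 - wx²/2 = 19·12·(48/5)/2 - 19·12²/12 - 19·(48/5)²/2 = -228/25 kN·m
Load 4 — triangular load w₀=-11 kN/m (0→w₀ over full span):
  M_4 = 3w₀Lx/20 - w₀L²/30 - w₀x³/(6L) = 3·(-11)·12·(48/5)/20 - (-11)·12²/30 - (-11)·(48/5)³/(6·12) = -264/125 kN·m
Superposition: M = Σ M_i = -6559/500 kN·m ≈ -13.118000 kN·m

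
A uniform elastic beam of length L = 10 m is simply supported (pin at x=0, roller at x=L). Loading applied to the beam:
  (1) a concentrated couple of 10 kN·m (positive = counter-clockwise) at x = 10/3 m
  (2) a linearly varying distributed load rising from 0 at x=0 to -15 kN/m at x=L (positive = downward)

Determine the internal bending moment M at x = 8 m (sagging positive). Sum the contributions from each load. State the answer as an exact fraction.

Load 1 — applied couple M₀=10 kN·m at a=10/3 m (b=L-a=20/3):
  M_1 = M₀x/L - M₀  [x>a] = 10·8/10 - 10 = -2 kN·m
Load 2 — triangular load w₀=-15 kN/m (0→w₀ over full span):
  M_2 = w₀Lx/6 - w₀x³/(6L) = (-15)·10·8/6 - (-15)·8³/(6·10) = -72 kN·m
Superposition: M = Σ M_i = -74 kN·m ≈ -74.000000 kN·m

M(8) = -74 kN·m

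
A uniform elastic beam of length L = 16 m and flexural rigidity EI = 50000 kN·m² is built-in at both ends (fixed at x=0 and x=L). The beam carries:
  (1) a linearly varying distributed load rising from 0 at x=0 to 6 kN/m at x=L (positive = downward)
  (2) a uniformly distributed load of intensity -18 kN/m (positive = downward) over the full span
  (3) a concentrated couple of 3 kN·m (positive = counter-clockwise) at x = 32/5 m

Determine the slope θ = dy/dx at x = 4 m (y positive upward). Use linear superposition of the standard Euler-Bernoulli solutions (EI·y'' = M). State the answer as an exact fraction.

θ(4) = 6039/625000 rad

Load 1 — triangular load w₀=6 kN/m (0→w₀ over full span):
  θ_1 = -w₀(2x(L-x)(L-2x)(x+2L)+x²(L-x)²)/(120LEI) = -6·(2·4·(16-4)·(16-2·4)·(4+2·16)+4²·(16-4)²)/(120·16·50000) = -117/62500 rad
Load 2 — uniform load w=-18 kN/m over full span:
  θ_2 = -wx(L-x)(L-2x)/(12EI) = -(-18)·4·(16-4)·(16-2·4)/(12·50000) = 36/3125 rad
Load 3 — applied couple M₀=3 kN·m at a=32/5 m (b=L-a=48/5):
  θ_3 = (R_Ax²/2 - M_Ax)/EI  [x≤a] with R_A=27/100, M_A=9/25 = ((27/100)·4²/2 - (9/25)·4)/50000 = 9/625000 rad
Superposition: θ = Σ θ_i = 6039/625000 rad ≈ 0.009662 rad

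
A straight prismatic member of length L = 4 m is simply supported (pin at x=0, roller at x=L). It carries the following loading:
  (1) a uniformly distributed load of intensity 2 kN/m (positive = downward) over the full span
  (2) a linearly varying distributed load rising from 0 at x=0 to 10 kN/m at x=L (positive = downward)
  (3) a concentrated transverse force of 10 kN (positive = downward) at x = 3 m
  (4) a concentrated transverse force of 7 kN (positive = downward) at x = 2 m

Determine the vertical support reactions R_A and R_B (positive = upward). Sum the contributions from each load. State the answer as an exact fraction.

Load 1 — uniform load w=2 kN/m over full span:
  R_A = wL/2 = 2·4/2 = 4 kN
  R_B = wL/2 = 2·4/2 = 4 kN
Load 2 — triangular load w₀=10 kN/m (0→w₀ over full span):
  R_A = w₀L/6 = 10·4/6 = 20/3 kN
  R_B = w₀L/3 = 10·4/3 = 40/3 kN
Load 3 — point force P=10 kN at a=3 m (b=L-a=1):
  R_A = Pb/L = 10·1/4 = 5/2 kN
  R_B = Pa/L = 10·3/4 = 15/2 kN
Load 4 — point force P=7 kN at a=2 m (b=L-a=2):
  R_A = Pb/L = 7·2/4 = 7/2 kN
  R_B = Pa/L = 7·2/4 = 7/2 kN
Superposition: R_A = 50/3 kN, R_B = 85/3 kN

R_A = 50/3 kN, R_B = 85/3 kN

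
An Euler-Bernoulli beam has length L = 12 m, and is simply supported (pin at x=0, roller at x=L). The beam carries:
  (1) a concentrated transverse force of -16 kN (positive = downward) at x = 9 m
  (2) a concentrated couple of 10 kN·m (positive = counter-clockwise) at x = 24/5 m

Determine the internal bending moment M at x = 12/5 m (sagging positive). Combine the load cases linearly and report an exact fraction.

Load 1 — point force P=-16 kN at a=9 m (b=L-a=3):
  M_1 = Pbx/L  [x≤a] = (-16)·3·(12/5)/12 = -48/5 kN·m
Load 2 — applied couple M₀=10 kN·m at a=24/5 m (b=L-a=36/5):
  M_2 = M₀x/L  [x≤a] = 10·(12/5)/12 = 2 kN·m
Superposition: M = Σ M_i = -38/5 kN·m ≈ -7.600000 kN·m

M(12/5) = -38/5 kN·m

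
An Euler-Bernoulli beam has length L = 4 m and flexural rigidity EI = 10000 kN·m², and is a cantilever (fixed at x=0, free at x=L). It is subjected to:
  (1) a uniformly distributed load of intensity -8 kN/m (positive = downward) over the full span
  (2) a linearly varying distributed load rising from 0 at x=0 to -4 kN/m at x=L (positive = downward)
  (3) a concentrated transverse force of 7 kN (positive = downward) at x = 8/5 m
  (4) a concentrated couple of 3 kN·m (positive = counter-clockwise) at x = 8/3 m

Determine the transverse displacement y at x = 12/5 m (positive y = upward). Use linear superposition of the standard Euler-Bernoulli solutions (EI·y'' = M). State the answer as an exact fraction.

Load 1 — uniform load w=-8 kN/m over full span:
  y_1 = -wx²(x²-4Lx+6L²)/(24EI) = -(-8)·(12/5)²·((12/5)²-4·4·(12/5)+6·4²)/(24·10000) = 4752/390625 m
Load 2 — triangular load w₀=-4 kN/m (0→w₀ over full span):
  y_2 = (w₀Lx³/12-w₀L²x²/6-w₀x⁵/(120L))/EI = ((-4)·4·(12/5)³/12-(-4)·4²·(12/5)²/6-(-4)·(12/5)⁵/(120·4))/10000 = 42648/9765625 m
Load 3 — point force P=7 kN at a=8/5 m (b=L-a=12/5):
  y_3 = -Pa²(3x-a)/(6EI)  [x>a] = -7·(8/5)²·(3·(12/5)-(8/5))/(6·10000) = -392/234375 m
Load 4 — applied couple M₀=3 kN·m at a=8/3 m (b=L-a=4/3):
  y_4 = M₀x²/(2EI)  [x≤a] = 3·(12/5)²/(2·10000) = 27/31250 m
Superposition: y = Σ y_i = 921313/58593750 m ≈ 0.015724 m

y(12/5) = 921313/58593750 m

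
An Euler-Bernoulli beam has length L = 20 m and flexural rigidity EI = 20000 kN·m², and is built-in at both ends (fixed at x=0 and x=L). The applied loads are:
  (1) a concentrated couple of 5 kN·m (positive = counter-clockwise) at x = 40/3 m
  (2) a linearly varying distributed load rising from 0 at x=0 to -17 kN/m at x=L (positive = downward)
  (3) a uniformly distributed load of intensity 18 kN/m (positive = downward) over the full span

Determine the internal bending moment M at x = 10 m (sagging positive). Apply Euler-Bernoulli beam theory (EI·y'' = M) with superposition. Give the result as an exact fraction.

M(10) = 160 kN·m

Load 1 — applied couple M₀=5 kN·m at a=40/3 m (b=L-a=20/3):
  M_1 = R_Ax - M_A  [x≤a] with R_A=1/3, M_A=5/3 = (1/3)·10 - (5/3) = 5/3 kN·m
Load 2 — triangular load w₀=-17 kN/m (0→w₀ over full span):
  M_2 = 3w₀Lx/20 - w₀L²/30 - w₀x³/(6L) = 3·(-17)·20·10/20 - (-17)·20²/30 - (-17)·10³/(6·20) = -425/3 kN·m
Load 3 — uniform load w=18 kN/m over full span:
  M_3 = wLx/2 - wL²/12 - wx²/2 = 18·20·10/2 - 18·20²/12 - 18·10²/2 = 300 kN·m
Superposition: M = Σ M_i = 160 kN·m ≈ 160.000000 kN·m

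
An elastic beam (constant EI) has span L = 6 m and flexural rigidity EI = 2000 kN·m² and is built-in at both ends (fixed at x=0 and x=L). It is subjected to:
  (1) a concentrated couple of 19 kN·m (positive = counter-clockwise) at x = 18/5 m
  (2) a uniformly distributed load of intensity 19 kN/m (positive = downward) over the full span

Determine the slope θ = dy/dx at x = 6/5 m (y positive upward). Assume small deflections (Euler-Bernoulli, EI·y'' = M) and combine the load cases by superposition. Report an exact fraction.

θ(6/5) = -5757/312500 rad

Load 1 — applied couple M₀=19 kN·m at a=18/5 m (b=L-a=12/5):
  θ_1 = (R_Ax²/2 - M_Ax)/EI  [x≤a] with R_A=114/25, M_A=152/25 = ((114/25)·(6/5)²/2 - (152/25)·(6/5))/2000 = -627/312500 rad
Load 2 — uniform load w=19 kN/m over full span:
  θ_2 = -wx(L-x)(L-2x)/(12EI) = -19·(6/5)·(6-(6/5))·(6-2·(6/5))/(12·2000) = -513/31250 rad
Superposition: θ = Σ θ_i = -5757/312500 rad ≈ -0.018422 rad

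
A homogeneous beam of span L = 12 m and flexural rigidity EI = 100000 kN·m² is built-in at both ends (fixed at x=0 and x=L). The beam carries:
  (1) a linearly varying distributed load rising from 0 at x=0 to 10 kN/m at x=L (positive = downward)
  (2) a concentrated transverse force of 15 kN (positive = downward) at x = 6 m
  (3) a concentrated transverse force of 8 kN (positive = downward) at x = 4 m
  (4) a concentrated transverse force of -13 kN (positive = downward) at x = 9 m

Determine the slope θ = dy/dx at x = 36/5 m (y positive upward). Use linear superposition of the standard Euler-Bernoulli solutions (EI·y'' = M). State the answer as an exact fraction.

Load 1 — triangular load w₀=10 kN/m (0→w₀ over full span):
  θ_1 = -w₀(2x(L-x)(L-2x)(x+2L)+x²(L-x)²)/(120LEI) = -10·(2·(36/5)·(12-(36/5))·(12-2·(36/5))·((36/5)+2·12)+(36/5)²·(12-(36/5))²)/(120·12·100000) = 108/390625 rad
Load 2 — point force P=15 kN at a=6 m (b=L-a=6):
  θ_2 = Pa²(L-x)(2bL-(3b+a)(L-x))/(2L³EI)  [x>a] = 15·6²·(12-(36/5))·(2·6·12-(3·6+6)·(12-(36/5)))/(2·12³·100000) = 27/125000 rad
Load 3 — point force P=8 kN at a=4 m (b=L-a=8):
  θ_3 = Pa²(L-x)(2bL-(3b+a)(L-x))/(2L³EI)  [x>a] = 8·4²·(12-(36/5))·(2·8·12-(3·8+4)·(12-(36/5)))/(2·12³·100000) = 8/78125 rad
Load 4 — point force P=-13 kN at a=9 m (b=L-a=3):
  θ_4 = -Pb²x(2aL-(3a+b)x)/(2L³EI)  [x≤a] = -(-13)·3²·(36/5)·(2·9·12-(3·9+3)·(36/5))/(2·12³·100000) = 0 rad
Superposition: θ = Σ θ_i = 1859/3125000 rad ≈ 0.000595 rad

θ(36/5) = 1859/3125000 rad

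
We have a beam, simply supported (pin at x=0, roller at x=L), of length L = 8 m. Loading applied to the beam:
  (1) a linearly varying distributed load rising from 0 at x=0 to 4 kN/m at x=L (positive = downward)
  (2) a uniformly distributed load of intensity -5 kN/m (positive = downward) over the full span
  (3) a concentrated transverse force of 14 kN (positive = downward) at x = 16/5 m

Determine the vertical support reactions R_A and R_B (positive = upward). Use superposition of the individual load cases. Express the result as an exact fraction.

Load 1 — triangular load w₀=4 kN/m (0→w₀ over full span):
  R_A = w₀L/6 = 4·8/6 = 16/3 kN
  R_B = w₀L/3 = 4·8/3 = 32/3 kN
Load 2 — uniform load w=-5 kN/m over full span:
  R_A = wL/2 = (-5)·8/2 = -20 kN
  R_B = wL/2 = (-5)·8/2 = -20 kN
Load 3 — point force P=14 kN at a=16/5 m (b=L-a=24/5):
  R_A = Pb/L = 14·(24/5)/8 = 42/5 kN
  R_B = Pa/L = 14·(16/5)/8 = 28/5 kN
Superposition: R_A = -94/15 kN, R_B = -56/15 kN

R_A = -94/15 kN, R_B = -56/15 kN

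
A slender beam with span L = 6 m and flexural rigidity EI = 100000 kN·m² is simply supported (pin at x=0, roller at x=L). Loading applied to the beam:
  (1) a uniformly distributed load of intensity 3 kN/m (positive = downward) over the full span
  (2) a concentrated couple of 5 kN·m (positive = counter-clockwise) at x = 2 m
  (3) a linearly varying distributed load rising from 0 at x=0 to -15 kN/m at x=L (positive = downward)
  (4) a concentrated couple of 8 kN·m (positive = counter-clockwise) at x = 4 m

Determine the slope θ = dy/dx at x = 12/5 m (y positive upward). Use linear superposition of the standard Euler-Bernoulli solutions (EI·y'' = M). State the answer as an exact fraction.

θ(12/5) = 5939/37500000 rad

Load 1 — uniform load w=3 kN/m over full span:
  θ_1 = -w(L³-6Lx²+4x³)/(24EI) = -3·(6³-6·6·(12/5)²+4·(12/5)³)/(24·100000) = -999/12500000 rad
Load 2 — applied couple M₀=5 kN·m at a=2 m (b=L-a=4):
  θ_2 = (M₀x²/(2L)-M₀(x-a)+C₁)/EI  [x>a] with C₁=M₀(3b²-L²)/(6L)=5/3 = (5·(12/5)²/(2·6)-5·((12/5)-2)+(5/3))/100000 = 31/1500000 rad
Load 3 — triangular load w₀=-15 kN/m (0→w₀ over full span):
  θ_3 = -w₀(7L⁴-30L²x²+15x⁴)/(360LEI) = -(-15)·(7·6⁴-30·6²·(12/5)²+15·(12/5)⁴)/(360·6·100000) = 2907/12500000 rad
Load 4 — applied couple M₀=8 kN·m at a=4 m (b=L-a=2):
  θ_4 = (M₀x²/(2L)+C₁)/EI  [x≤a] with C₁=M₀(3b²-L²)/(6L)=-16/3 = (8·(12/5)²/(2·6)+(-16/3))/100000 = -7/468750 rad
Superposition: θ = Σ θ_i = 5939/37500000 rad ≈ 0.000158 rad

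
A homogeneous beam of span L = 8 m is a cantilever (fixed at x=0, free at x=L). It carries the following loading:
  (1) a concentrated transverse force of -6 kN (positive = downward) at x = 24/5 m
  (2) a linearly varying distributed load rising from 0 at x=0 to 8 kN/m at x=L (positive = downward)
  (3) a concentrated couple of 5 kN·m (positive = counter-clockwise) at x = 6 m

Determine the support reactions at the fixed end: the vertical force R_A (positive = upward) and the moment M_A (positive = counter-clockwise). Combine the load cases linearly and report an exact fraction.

Load 1 — point force P=-6 kN at a=24/5 m (b=L-a=16/5):
  R_A = P = (-6) = -6 kN
  M_A = Pa = (-6)·(24/5) = -144/5 kN·m
Load 2 — triangular load w₀=8 kN/m (0→w₀ over full span):
  R_A = w₀L/2 = 8·8/2 = 32 kN
  M_A = w₀L²/3 = 8·8²/3 = 512/3 kN·m
Load 3 — applied couple M₀=5 kN·m at a=6 m (b=L-a=2):
  R_A = 0 kN
  M_A = -M₀ = -5 kN·m
Superposition: R_A = 26 kN, M_A = 2053/15 kN·m

R_A = 26 kN, M_A = 2053/15 kN·m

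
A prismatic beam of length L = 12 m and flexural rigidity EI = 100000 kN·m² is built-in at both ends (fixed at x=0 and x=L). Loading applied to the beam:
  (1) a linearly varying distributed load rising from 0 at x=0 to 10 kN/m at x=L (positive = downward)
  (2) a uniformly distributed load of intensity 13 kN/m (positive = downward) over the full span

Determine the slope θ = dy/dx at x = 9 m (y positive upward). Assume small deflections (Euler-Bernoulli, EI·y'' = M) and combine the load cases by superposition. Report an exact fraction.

Load 1 — triangular load w₀=10 kN/m (0→w₀ over full span):
  θ_1 = -w₀(2x(L-x)(L-2x)(x+2L)+x²(L-x)²)/(120LEI) = -10·(2·9·(12-9)·(12-2·9)·(9+2·12)+9²·(12-9)²)/(120·12·100000) = 1107/1600000 rad
Load 2 — uniform load w=13 kN/m over full span:
  θ_2 = -wx(L-x)(L-2x)/(12EI) = -13·9·(12-9)·(12-2·9)/(12·100000) = 351/200000 rad
Superposition: θ = Σ θ_i = 783/320000 rad ≈ 0.002447 rad

θ(9) = 783/320000 rad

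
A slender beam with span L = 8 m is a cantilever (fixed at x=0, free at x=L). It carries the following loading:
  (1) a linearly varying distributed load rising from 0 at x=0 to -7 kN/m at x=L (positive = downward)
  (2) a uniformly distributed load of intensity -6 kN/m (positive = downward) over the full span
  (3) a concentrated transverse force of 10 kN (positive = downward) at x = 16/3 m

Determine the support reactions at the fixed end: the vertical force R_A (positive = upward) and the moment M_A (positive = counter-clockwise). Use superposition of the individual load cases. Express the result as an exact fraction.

R_A = -66 kN, M_A = -288 kN·m

Load 1 — triangular load w₀=-7 kN/m (0→w₀ over full span):
  R_A = w₀L/2 = (-7)·8/2 = -28 kN
  M_A = w₀L²/3 = (-7)·8²/3 = -448/3 kN·m
Load 2 — uniform load w=-6 kN/m over full span:
  R_A = wL = (-6)·8 = -48 kN
  M_A = wL²/2 = (-6)·8²/2 = -192 kN·m
Load 3 — point force P=10 kN at a=16/3 m (b=L-a=8/3):
  R_A = P = 10 kN
  M_A = Pa = 10·(16/3) = 160/3 kN·m
Superposition: R_A = -66 kN, M_A = -288 kN·m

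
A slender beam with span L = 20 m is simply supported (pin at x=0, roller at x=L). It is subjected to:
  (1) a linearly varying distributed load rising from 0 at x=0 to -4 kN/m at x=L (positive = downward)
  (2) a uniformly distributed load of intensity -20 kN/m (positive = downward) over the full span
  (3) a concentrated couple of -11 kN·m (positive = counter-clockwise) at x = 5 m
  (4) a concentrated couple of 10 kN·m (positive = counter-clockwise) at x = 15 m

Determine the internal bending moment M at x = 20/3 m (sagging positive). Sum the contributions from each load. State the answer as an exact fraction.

M(20/3) = -77536/81 kN·m

Load 1 — triangular load w₀=-4 kN/m (0→w₀ over full span):
  M_1 = w₀Lx/6 - w₀x³/(6L) = (-4)·20·(20/3)/6 - (-4)·(20/3)³/(6·20) = -6400/81 kN·m
Load 2 — uniform load w=-20 kN/m over full span:
  M_2 = wx(L-x)/2 = (-20)·(20/3)·(20-(20/3))/2 = -8000/9 kN·m
Load 3 — applied couple M₀=-11 kN·m at a=5 m (b=L-a=15):
  M_3 = M₀x/L - M₀  [x>a] = (-11)·(20/3)/20 - (-11) = 22/3 kN·m
Load 4 — applied couple M₀=10 kN·m at a=15 m (b=L-a=5):
  M_4 = M₀x/L  [x≤a] = 10·(20/3)/20 = 10/3 kN·m
Superposition: M = Σ M_i = -77536/81 kN·m ≈ -957.234568 kN·m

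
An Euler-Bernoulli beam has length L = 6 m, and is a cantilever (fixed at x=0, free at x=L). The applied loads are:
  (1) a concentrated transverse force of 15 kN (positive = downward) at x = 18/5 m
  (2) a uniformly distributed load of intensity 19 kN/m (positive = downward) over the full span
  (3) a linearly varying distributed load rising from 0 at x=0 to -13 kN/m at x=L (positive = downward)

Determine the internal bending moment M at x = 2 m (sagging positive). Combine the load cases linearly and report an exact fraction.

Load 1 — point force P=15 kN at a=18/5 m (b=L-a=12/5):
  M_1 = -P(a-x)  [x≤a] = -15·((18/5)-2) = -24 kN·m
Load 2 — uniform load w=19 kN/m over full span:
  M_2 = -w(L-x)²/2 = -19·(6-2)²/2 = -152 kN·m
Load 3 — triangular load w₀=-13 kN/m (0→w₀ over full span):
  M_3 = w₀Lx/2 - w₀L²/3 - w₀x³/(6L) = (-13)·6·2/2 - (-13)·6²/3 - (-13)·2³/(6·6) = 728/9 kN·m
Superposition: M = Σ M_i = -856/9 kN·m ≈ -95.111111 kN·m

M(2) = -856/9 kN·m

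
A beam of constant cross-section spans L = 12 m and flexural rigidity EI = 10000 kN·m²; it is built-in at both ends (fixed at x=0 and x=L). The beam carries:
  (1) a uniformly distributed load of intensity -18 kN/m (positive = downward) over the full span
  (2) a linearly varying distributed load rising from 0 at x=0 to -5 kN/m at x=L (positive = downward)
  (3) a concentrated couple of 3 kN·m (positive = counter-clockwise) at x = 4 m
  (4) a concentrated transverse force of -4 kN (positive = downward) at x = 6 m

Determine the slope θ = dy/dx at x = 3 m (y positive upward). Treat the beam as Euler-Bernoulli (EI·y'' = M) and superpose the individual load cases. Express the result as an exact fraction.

Load 1 — uniform load w=-18 kN/m over full span:
  θ_1 = -wx(L-x)(L-2x)/(12EI) = -(-18)·3·(12-3)·(12-2·3)/(12·10000) = 243/10000 rad
Load 2 — triangular load w₀=-5 kN/m (0→w₀ over full span):
  θ_2 = -w₀(2x(L-x)(L-2x)(x+2L)+x²(L-x)²)/(120LEI) = -(-5)·(2·3·(12-3)·(12-2·3)·(3+2·12)+3²·(12-3)²)/(120·12·10000) = 1053/320000 rad
Load 3 — applied couple M₀=3 kN·m at a=4 m (b=L-a=8):
  θ_3 = (R_Ax²/2 - M_Ax)/EI  [x≤a] with R_A=1/3, M_A=0 = ((1/3)·3²/2 - 0·3)/10000 = 3/20000 rad
Load 4 — point force P=-4 kN at a=6 m (b=L-a=6):
  θ_4 = -Pb²x(2aL-(3a+b)x)/(2L³EI)  [x≤a] = -(-4)·6²·3·(2·6·12-(3·6+6)·3)/(2·12³·10000) = 9/10000 rad
Superposition: θ = Σ θ_i = 1833/64000 rad ≈ 0.028641 rad

θ(3) = 1833/64000 rad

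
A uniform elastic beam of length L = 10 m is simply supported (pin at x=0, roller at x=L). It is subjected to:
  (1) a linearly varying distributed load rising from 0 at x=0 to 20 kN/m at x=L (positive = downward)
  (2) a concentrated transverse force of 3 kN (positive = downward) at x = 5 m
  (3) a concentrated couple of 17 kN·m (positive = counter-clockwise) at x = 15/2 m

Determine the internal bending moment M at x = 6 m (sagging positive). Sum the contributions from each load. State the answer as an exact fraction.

M(6) = 721/5 kN·m

Load 1 — triangular load w₀=20 kN/m (0→w₀ over full span):
  M_1 = w₀Lx/6 - w₀x³/(6L) = 20·10·6/6 - 20·6³/(6·10) = 128 kN·m
Load 2 — point force P=3 kN at a=5 m (b=L-a=5):
  M_2 = Pa(L-x)/L  [x>a] = 3·5·(10-6)/10 = 6 kN·m
Load 3 — applied couple M₀=17 kN·m at a=15/2 m (b=L-a=5/2):
  M_3 = M₀x/L  [x≤a] = 17·6/10 = 51/5 kN·m
Superposition: M = Σ M_i = 721/5 kN·m ≈ 144.200000 kN·m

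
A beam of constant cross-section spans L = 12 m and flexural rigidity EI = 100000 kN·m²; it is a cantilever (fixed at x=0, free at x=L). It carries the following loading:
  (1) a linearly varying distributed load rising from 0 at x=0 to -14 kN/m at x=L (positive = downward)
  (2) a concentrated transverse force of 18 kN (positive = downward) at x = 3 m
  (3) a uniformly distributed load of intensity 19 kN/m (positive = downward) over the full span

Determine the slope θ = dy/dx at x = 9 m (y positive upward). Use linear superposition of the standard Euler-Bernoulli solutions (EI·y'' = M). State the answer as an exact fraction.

θ(9) = -40041/1600000 rad

Load 1 — triangular load w₀=-14 kN/m (0→w₀ over full span):
  θ_1 = (w₀Lx²/4-w₀L²x/3-w₀x⁴/(24L))/EI = ((-14)·12·9²/4-(-14)·12²·9/3-(-14)·9⁴/(24·12))/100000 = 47439/1600000 rad
Load 2 — point force P=18 kN at a=3 m (b=L-a=9):
  θ_2 = -Pa²/(2EI)  [x>a] = -18·3²/(2·100000) = -81/100000 rad
Load 3 — uniform load w=19 kN/m over full span:
  θ_3 = -wx(x²-3Lx+3L²)/(6EI) = -19·9·(9²-3·12·9+3·12²)/(6·100000) = -10773/200000 rad
Superposition: θ = Σ θ_i = -40041/1600000 rad ≈ -0.025026 rad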